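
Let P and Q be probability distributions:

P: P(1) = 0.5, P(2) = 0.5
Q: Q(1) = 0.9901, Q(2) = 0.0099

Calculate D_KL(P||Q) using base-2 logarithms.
2.3364 bits

D_KL(P||Q) = Σ P(x) log₂(P(x)/Q(x))

Computing term by term:
  P(1)·log₂(P(1)/Q(1)) = 0.5·log₂(0.5/0.9901) = -0.49282
  P(2)·log₂(P(2)/Q(2)) = 0.5·log₂(0.5/0.0099) = 2.82918

D_KL(P||Q) = -0.49282 + 2.82918 = 2.33636 ≈ 2.3364 bits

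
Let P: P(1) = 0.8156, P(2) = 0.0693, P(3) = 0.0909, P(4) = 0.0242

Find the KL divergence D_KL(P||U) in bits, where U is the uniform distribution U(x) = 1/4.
1.0489 bits

U(i) = 1/4 for all i

D_KL(P||U) = Σ P(x) log₂(P(x) / (1/4))
           = Σ P(x) log₂(P(x)) + log₂(4)
           = log₂(4) - H(P)

H(P) = -Σ P(x) log₂(P(x)):
  -P(1)·log₂(P(1)) = -(0.8156)·log₂(0.8156) = 0.23984
  -P(2)·log₂(P(2)) = -(0.0693)·log₂(0.0693) = 0.26687
  -P(3)·log₂(P(3)) = -(0.0909)·log₂(0.0909) = 0.31448
  -P(4)·log₂(P(4)) = -(0.0242)·log₂(0.0242) = 0.12993
H(P) = 0.23984 + 0.26687 + 0.31448 + 0.12993 = 0.95112 bits

log₂(4) = 2.00000 bits

D_KL(P||U) = 2.00000 - 0.95112 = 1.04888 ≈ 1.0489 bits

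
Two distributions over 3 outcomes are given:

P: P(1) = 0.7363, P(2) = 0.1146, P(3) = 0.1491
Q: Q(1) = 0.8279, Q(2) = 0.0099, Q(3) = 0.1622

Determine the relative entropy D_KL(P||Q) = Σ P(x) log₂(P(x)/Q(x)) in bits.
0.2622 bits

D_KL(P||Q) = Σ P(x) log₂(P(x)/Q(x))

Computing term by term:
  P(1)·log₂(P(1)/Q(1)) = 0.7363·log₂(0.7363/0.8279) = -0.12455
  P(2)·log₂(P(2)/Q(2)) = 0.1146·log₂(0.1146/0.0099) = 0.40489
  P(3)·log₂(P(3)/Q(3)) = 0.1491·log₂(0.1491/0.1622) = -0.01811

D_KL(P||Q) = -0.12455 + 0.40489 - 0.01811 = 0.26223 ≈ 0.2622 bits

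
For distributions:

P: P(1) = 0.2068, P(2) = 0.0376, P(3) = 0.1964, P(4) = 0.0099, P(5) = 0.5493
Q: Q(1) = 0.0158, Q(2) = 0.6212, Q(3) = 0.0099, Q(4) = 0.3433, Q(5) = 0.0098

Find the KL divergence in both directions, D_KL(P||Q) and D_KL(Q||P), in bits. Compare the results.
D_KL(P||Q) = 4.6017 bits, D_KL(Q||P) = 4.1116 bits. D_KL(P||Q) is larger than D_KL(Q||P) by 0.4901 bits; the two directions differ.

D_KL(P||Q) = Σ P(x) log₂(P(x)/Q(x))

Computing term by term:
  P(1)·log₂(P(1)/Q(1)) = 0.2068·log₂(0.2068/0.0158) = 0.76728
  P(2)·log₂(P(2)/Q(2)) = 0.0376·log₂(0.0376/0.6212) = -0.15214
  P(3)·log₂(P(3)/Q(3)) = 0.1964·log₂(0.1964/0.0099) = 0.84653
  P(4)·log₂(P(4)/Q(4)) = 0.0099·log₂(0.0099/0.3433) = -0.05065
  P(5)·log₂(P(5)/Q(5)) = 0.5493·log₂(0.5493/0.0098) = 3.19070

D_KL(P||Q) = 0.76728 - 0.15214 + 0.84653 - 0.05065 + 3.19070 = 4.60172 ≈ 4.6017 bits

D_KL(Q||P) = Σ Q(x) log₂(Q(x)/P(x))

Computing term by term:
  Q(1)·log₂(Q(1)/P(1)) = 0.0158·log₂(0.0158/0.2068) = -0.05862
  Q(2)·log₂(Q(2)/P(2)) = 0.6212·log₂(0.6212/0.0376) = 2.51353
  Q(3)·log₂(Q(3)/P(3)) = 0.0099·log₂(0.0099/0.1964) = -0.04267
  Q(4)·log₂(Q(4)/P(4)) = 0.3433·log₂(0.3433/0.0099) = 1.75629
  Q(5)·log₂(Q(5)/P(5)) = 0.0098·log₂(0.0098/0.5493) = -0.05692

D_KL(Q||P) = -0.05862 + 2.51353 - 0.04267 + 1.75629 - 0.05692 = 4.11161 ≈ 4.1116 bits

These are NOT equal (difference: 0.4901 bits). KL divergence is asymmetric: D_KL(P||Q) ≠ D_KL(Q||P) in general.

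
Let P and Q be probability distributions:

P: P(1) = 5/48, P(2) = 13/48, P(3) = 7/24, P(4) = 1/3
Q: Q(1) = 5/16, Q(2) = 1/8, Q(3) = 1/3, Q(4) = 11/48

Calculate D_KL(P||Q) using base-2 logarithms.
0.2610 bits

D_KL(P||Q) = Σ P(x) log₂(P(x)/Q(x))

Computing term by term:
  P(1)·log₂(P(1)/Q(1)) = (5/48)·log₂((5/48)/(5/16)) = -0.16510
  P(2)·log₂(P(2)/Q(2)) = (13/48)·log₂((13/48)/(1/8)) = 0.30211
  P(3)·log₂(P(3)/Q(3)) = (7/24)·log₂((7/24)/(1/3)) = -0.05619
  P(4)·log₂(P(4)/Q(4)) = (1/3)·log₂((1/3)/(11/48)) = 0.18019

D_KL(P||Q) = -0.16510 + 0.30211 - 0.05619 + 0.18019 = 0.26101 ≈ 0.2610 bits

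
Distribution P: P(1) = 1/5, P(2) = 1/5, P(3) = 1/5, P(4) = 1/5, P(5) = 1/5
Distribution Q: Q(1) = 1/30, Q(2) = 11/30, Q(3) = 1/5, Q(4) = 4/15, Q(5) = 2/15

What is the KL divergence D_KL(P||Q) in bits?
0.3761 bits

D_KL(P||Q) = Σ P(x) log₂(P(x)/Q(x))

Computing term by term:
  P(1)·log₂(P(1)/Q(1)) = (1/5)·log₂((1/5)/(1/30)) = 0.51699
  P(2)·log₂(P(2)/Q(2)) = (1/5)·log₂((1/5)/(11/30)) = -0.17489
  P(3)·log₂(P(3)/Q(3)) = (1/5)·log₂((1/5)/(1/5)) = 0.00000
  P(4)·log₂(P(4)/Q(4)) = (1/5)·log₂((1/5)/(4/15)) = -0.08301
  P(5)·log₂(P(5)/Q(5)) = (1/5)·log₂((1/5)/(2/15)) = 0.11699

D_KL(P||Q) = 0.51699 - 0.17489 + 0.00000 - 0.08301 + 0.11699 = 0.37608 ≈ 0.3761 bits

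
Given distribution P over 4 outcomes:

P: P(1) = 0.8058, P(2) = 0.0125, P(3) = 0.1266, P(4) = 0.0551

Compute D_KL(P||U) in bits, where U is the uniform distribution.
1.0621 bits

U(i) = 1/4 for all i

D_KL(P||U) = Σ P(x) log₂(P(x) / (1/4))
           = Σ P(x) log₂(P(x)) + log₂(4)
           = log₂(4) - H(P)

H(P) = -Σ P(x) log₂(P(x)):
  -P(1)·log₂(P(1)) = -(0.8058)·log₂(0.8058) = 0.25101
  -P(2)·log₂(P(2)) = -(0.0125)·log₂(0.0125) = 0.07902
  -P(3)·log₂(P(3)) = -(0.1266)·log₂(0.1266) = 0.37748
  -P(4)·log₂(P(4)) = -(0.0551)·log₂(0.0551) = 0.23042
H(P) = 0.25101 + 0.07902 + 0.37748 + 0.23042 = 0.93793 bits

log₂(4) = 2.00000 bits

D_KL(P||U) = 2.00000 - 0.93793 = 1.06207 ≈ 1.0621 bits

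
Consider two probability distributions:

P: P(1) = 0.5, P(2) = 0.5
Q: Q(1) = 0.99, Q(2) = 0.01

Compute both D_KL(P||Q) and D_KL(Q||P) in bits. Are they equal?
D_KL(P||Q) = 2.3292 bits, D_KL(Q||P) = 0.9192 bits. No, they are not equal.

D_KL(P||Q) = Σ P(x) log₂(P(x)/Q(x))

Computing term by term:
  P(1)·log₂(P(1)/Q(1)) = 0.5·log₂(0.5/0.99) = -0.49275
  P(2)·log₂(P(2)/Q(2)) = 0.5·log₂(0.5/0.01) = 2.82193

D_KL(P||Q) = -0.49275 + 2.82193 = 2.32918 ≈ 2.3292 bits

D_KL(Q||P) = Σ Q(x) log₂(Q(x)/P(x))

Computing term by term:
  Q(1)·log₂(Q(1)/P(1)) = 0.99·log₂(0.99/0.5) = 0.97565
  Q(2)·log₂(Q(2)/P(2)) = 0.01·log₂(0.01/0.5) = -0.05644

D_KL(Q||P) = 0.97565 - 0.05644 = 0.91921 ≈ 0.9192 bits

These are NOT equal (difference: 1.4100 bits). KL divergence is asymmetric: D_KL(P||Q) ≠ D_KL(Q||P) in general.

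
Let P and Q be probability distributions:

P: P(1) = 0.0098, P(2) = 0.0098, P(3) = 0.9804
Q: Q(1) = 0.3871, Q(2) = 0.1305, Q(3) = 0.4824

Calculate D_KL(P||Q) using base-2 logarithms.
0.9145 bits

D_KL(P||Q) = Σ P(x) log₂(P(x)/Q(x))

Computing term by term:
  P(1)·log₂(P(1)/Q(1)) = 0.0098·log₂(0.0098/0.3871) = -0.05198
  P(2)·log₂(P(2)/Q(2)) = 0.0098·log₂(0.0098/0.1305) = -0.03660
  P(3)·log₂(P(3)/Q(3)) = 0.9804·log₂(0.9804/0.4824) = 1.00309

D_KL(P||Q) = -0.05198 - 0.03660 + 1.00309 = 0.91451 ≈ 0.9145 bits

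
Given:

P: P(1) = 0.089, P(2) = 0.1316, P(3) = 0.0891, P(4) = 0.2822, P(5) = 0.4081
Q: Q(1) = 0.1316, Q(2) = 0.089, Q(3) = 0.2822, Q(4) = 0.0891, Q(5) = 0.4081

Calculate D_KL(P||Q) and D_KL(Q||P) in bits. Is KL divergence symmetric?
D_KL(P||Q) = 0.3452 bits, D_KL(Q||P) = 0.3452 bits. The two values coincide for this particular pair, but no — KL divergence is not symmetric in general.

D_KL(P||Q) = Σ P(x) log₂(P(x)/Q(x))

Computing term by term:
  P(1)·log₂(P(1)/Q(1)) = 0.089·log₂(0.089/0.1316) = -0.05022
  P(2)·log₂(P(2)/Q(2)) = 0.1316·log₂(0.1316/0.089) = 0.07426
  P(3)·log₂(P(3)/Q(3)) = 0.0891·log₂(0.0891/0.2822) = -0.14819
  P(4)·log₂(P(4)/Q(4)) = 0.2822·log₂(0.2822/0.0891) = 0.46936
  P(5)·log₂(P(5)/Q(5)) = 0.4081·log₂(0.4081/0.4081) = 0.00000

D_KL(P||Q) = -0.05022 + 0.07426 - 0.14819 + 0.46936 + 0.00000 = 0.34521 ≈ 0.3452 bits

D_KL(Q||P) = Σ Q(x) log₂(Q(x)/P(x))

Computing term by term:
  Q(1)·log₂(Q(1)/P(1)) = 0.1316·log₂(0.1316/0.089) = 0.07426
  Q(2)·log₂(Q(2)/P(2)) = 0.089·log₂(0.089/0.1316) = -0.05022
  Q(3)·log₂(Q(3)/P(3)) = 0.2822·log₂(0.2822/0.0891) = 0.46936
  Q(4)·log₂(Q(4)/P(4)) = 0.0891·log₂(0.0891/0.2822) = -0.14819
  Q(5)·log₂(Q(5)/P(5)) = 0.4081·log₂(0.4081/0.4081) = 0.00000

D_KL(Q||P) = 0.07426 - 0.05022 + 0.46936 - 0.14819 + 0.00000 = 0.34521 ≈ 0.3452 bits

These ARE equal here. Q is P with outcomes relabeled (Q(1) = P(2), Q(2) = P(1), Q(3) = P(4), Q(4) = P(3)) by a relabeling that is its own inverse, so the two sums contain exactly the same terms in a different order. This is a special case — KL divergence is not symmetric in general: D_KL(P||Q) ≠ D_KL(Q||P) for most P, Q.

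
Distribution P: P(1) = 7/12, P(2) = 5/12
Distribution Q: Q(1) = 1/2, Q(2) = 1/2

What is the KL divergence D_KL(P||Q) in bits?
0.0201 bits

D_KL(P||Q) = Σ P(x) log₂(P(x)/Q(x))

Computing term by term:
  P(1)·log₂(P(1)/Q(1)) = (7/12)·log₂((7/12)/(1/2)) = 0.12973
  P(2)·log₂(P(2)/Q(2)) = (5/12)·log₂((5/12)/(1/2)) = -0.10960

D_KL(P||Q) = 0.12973 - 0.10960 = 0.02013 ≈ 0.0201 bits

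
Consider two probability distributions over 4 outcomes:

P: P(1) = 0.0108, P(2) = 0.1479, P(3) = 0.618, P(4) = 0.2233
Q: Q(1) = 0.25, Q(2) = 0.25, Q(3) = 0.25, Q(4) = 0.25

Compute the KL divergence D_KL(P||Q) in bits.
0.6096 bits

D_KL(P||Q) = Σ P(x) log₂(P(x)/Q(x))

Computing term by term:
  P(1)·log₂(P(1)/Q(1)) = 0.0108·log₂(0.0108/0.25) = -0.04895
  P(2)·log₂(P(2)/Q(2)) = 0.1479·log₂(0.1479/0.25) = -0.11201
  P(3)·log₂(P(3)/Q(3)) = 0.618·log₂(0.618/0.25) = 0.80691
  P(4)·log₂(P(4)/Q(4)) = 0.2233·log₂(0.2233/0.25) = -0.03639

D_KL(P||Q) = -0.04895 - 0.11201 + 0.80691 - 0.03639 = 0.60956 ≈ 0.6096 bits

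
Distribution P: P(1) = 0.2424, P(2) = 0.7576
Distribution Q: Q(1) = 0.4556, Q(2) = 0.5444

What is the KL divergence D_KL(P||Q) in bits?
0.1405 bits

D_KL(P||Q) = Σ P(x) log₂(P(x)/Q(x))

Computing term by term:
  P(1)·log₂(P(1)/Q(1)) = 0.2424·log₂(0.2424/0.4556) = -0.22068
  P(2)·log₂(P(2)/Q(2)) = 0.7576·log₂(0.7576/0.5444) = 0.36120

D_KL(P||Q) = -0.22068 + 0.36120 = 0.14052 ≈ 0.1405 bits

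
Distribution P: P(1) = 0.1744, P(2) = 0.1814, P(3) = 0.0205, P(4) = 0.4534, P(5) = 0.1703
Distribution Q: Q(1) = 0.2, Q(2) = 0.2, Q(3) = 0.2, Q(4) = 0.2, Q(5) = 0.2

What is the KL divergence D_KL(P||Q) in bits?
0.3685 bits

D_KL(P||Q) = Σ P(x) log₂(P(x)/Q(x))

Computing term by term:
  P(1)·log₂(P(1)/Q(1)) = 0.1744·log₂(0.1744/0.2) = -0.03446
  P(2)·log₂(P(2)/Q(2)) = 0.1814·log₂(0.1814/0.2) = -0.02555
  P(3)·log₂(P(3)/Q(3)) = 0.0205·log₂(0.0205/0.2) = -0.06737
  P(4)·log₂(P(4)/Q(4)) = 0.4534·log₂(0.4534/0.2) = 0.53537
  P(5)·log₂(P(5)/Q(5)) = 0.1703·log₂(0.1703/0.2) = -0.03950

D_KL(P||Q) = -0.03446 - 0.02555 - 0.06737 + 0.53537 - 0.03950 = 0.36849 ≈ 0.3685 bits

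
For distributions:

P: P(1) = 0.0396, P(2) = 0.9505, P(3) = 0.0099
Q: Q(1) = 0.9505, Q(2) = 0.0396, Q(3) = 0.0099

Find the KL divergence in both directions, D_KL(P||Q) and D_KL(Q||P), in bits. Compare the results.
D_KL(P||Q) = 4.1766 bits, D_KL(Q||P) = 4.1766 bits. The two directions give exactly the same value for this pair.

D_KL(P||Q) = Σ P(x) log₂(P(x)/Q(x))

Computing term by term:
  P(1)·log₂(P(1)/Q(1)) = 0.0396·log₂(0.0396/0.9505) = -0.18157
  P(2)·log₂(P(2)/Q(2)) = 0.9505·log₂(0.9505/0.0396) = 4.35815
  P(3)·log₂(P(3)/Q(3)) = 0.0099·log₂(0.0099/0.0099) = 0.00000

D_KL(P||Q) = -0.18157 + 4.35815 + 0.00000 = 4.17658 ≈ 4.1766 bits

D_KL(Q||P) = Σ Q(x) log₂(Q(x)/P(x))

Computing term by term:
  Q(1)·log₂(Q(1)/P(1)) = 0.9505·log₂(0.9505/0.0396) = 4.35815
  Q(2)·log₂(Q(2)/P(2)) = 0.0396·log₂(0.0396/0.9505) = -0.18157
  Q(3)·log₂(Q(3)/P(3)) = 0.0099·log₂(0.0099/0.0099) = 0.00000

D_KL(Q||P) = 4.35815 - 0.18157 + 0.00000 = 4.17658 ≈ 4.1766 bits

These ARE equal here. Q is P with outcomes relabeled (Q(1) = P(2), Q(2) = P(1)) by a relabeling that is its own inverse, so the two sums contain exactly the same terms in a different order. This is a special case — KL divergence is not symmetric in general: D_KL(P||Q) ≠ D_KL(Q||P) for most P, Q.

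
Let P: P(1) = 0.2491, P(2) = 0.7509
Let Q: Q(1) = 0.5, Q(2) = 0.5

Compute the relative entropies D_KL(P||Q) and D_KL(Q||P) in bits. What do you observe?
D_KL(P||Q) = 0.1902 bits, D_KL(Q||P) = 0.2093 bits. The two directions give different values (D_KL(Q||P) exceeds D_KL(P||Q) by 0.0191 bits): KL divergence is asymmetric.

D_KL(P||Q) = Σ P(x) log₂(P(x)/Q(x))

Computing term by term:
  P(1)·log₂(P(1)/Q(1)) = 0.2491·log₂(0.2491/0.5) = -0.25040
  P(2)·log₂(P(2)/Q(2)) = 0.7509·log₂(0.7509/0.5) = 0.44055

D_KL(P||Q) = -0.25040 + 0.44055 = 0.19015 ≈ 0.1902 bits

D_KL(Q||P) = Σ Q(x) log₂(Q(x)/P(x))

Computing term by term:
  Q(1)·log₂(Q(1)/P(1)) = 0.5·log₂(0.5/0.2491) = 0.50260
  Q(2)·log₂(Q(2)/P(2)) = 0.5·log₂(0.5/0.7509) = -0.29335

D_KL(Q||P) = 0.50260 - 0.29335 = 0.20925 ≈ 0.2093 bits

These are NOT equal (difference: 0.0191 bits). KL divergence is asymmetric: D_KL(P||Q) ≠ D_KL(Q||P) in general.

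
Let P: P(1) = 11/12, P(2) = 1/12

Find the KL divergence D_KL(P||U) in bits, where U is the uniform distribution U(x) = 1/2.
0.5862 bits

U(i) = 1/2 for all i

D_KL(P||U) = Σ P(x) log₂(P(x) / (1/2))
           = Σ P(x) log₂(P(x)) + log₂(2)
           = log₂(2) - H(P)

H(P) = -Σ P(x) log₂(P(x)):
  -P(1)·log₂(P(1)) = -(11/12)·log₂(11/12) = 0.11507
  -P(2)·log₂(P(2)) = -(1/12)·log₂(1/12) = 0.29875
H(P) = 0.11507 + 0.29875 = 0.41382 bits

log₂(2) = 1.00000 bits

D_KL(P||U) = 1.00000 - 0.41382 = 0.58618 ≈ 0.5862 bits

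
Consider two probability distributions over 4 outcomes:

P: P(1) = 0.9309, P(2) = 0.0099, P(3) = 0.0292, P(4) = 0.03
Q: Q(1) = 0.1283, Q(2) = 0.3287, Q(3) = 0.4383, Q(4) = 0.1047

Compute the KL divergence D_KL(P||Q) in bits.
2.4433 bits

D_KL(P||Q) = Σ P(x) log₂(P(x)/Q(x))

Computing term by term:
  P(1)·log₂(P(1)/Q(1)) = 0.9309·log₂(0.9309/0.1283) = 2.66154
  P(2)·log₂(P(2)/Q(2)) = 0.0099·log₂(0.0099/0.3287) = -0.05003
  P(3)·log₂(P(3)/Q(3)) = 0.0292·log₂(0.0292/0.4383) = -0.11411
  P(4)·log₂(P(4)/Q(4)) = 0.03·log₂(0.03/0.1047) = -0.05410

D_KL(P||Q) = 2.66154 - 0.05003 - 0.11411 - 0.05410 = 2.44330 ≈ 2.4433 bits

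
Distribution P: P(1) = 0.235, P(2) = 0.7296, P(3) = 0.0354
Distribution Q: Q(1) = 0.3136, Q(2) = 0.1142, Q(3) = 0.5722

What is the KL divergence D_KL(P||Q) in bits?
1.7121 bits

D_KL(P||Q) = Σ P(x) log₂(P(x)/Q(x))

Computing term by term:
  P(1)·log₂(P(1)/Q(1)) = 0.235·log₂(0.235/0.3136) = -0.09782
  P(2)·log₂(P(2)/Q(2)) = 0.7296·log₂(0.7296/0.1142) = 1.95208
  P(3)·log₂(P(3)/Q(3)) = 0.0354·log₂(0.0354/0.5722) = -0.14212

D_KL(P||Q) = -0.09782 + 1.95208 - 0.14212 = 1.71214 ≈ 1.7121 bits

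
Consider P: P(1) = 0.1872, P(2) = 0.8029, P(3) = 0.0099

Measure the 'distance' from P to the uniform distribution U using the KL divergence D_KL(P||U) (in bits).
0.8122 bits

U(i) = 1/3 for all i

D_KL(P||U) = Σ P(x) log₂(P(x) / (1/3))
           = Σ P(x) log₂(P(x)) + log₂(3)
           = log₂(3) - H(P)

H(P) = -Σ P(x) log₂(P(x)):
  -P(1)·log₂(P(1)) = -(0.1872)·log₂(0.1872) = 0.45253
  -P(2)·log₂(P(2)) = -(0.8029)·log₂(0.8029) = 0.25428
  -P(3)·log₂(P(3)) = -(0.0099)·log₂(0.0099) = 0.06592
H(P) = 0.45253 + 0.25428 + 0.06592 = 0.77273 bits

log₂(3) = 1.58496 bits

D_KL(P||U) = 1.58496 - 0.77273 = 0.81223 ≈ 0.8122 bits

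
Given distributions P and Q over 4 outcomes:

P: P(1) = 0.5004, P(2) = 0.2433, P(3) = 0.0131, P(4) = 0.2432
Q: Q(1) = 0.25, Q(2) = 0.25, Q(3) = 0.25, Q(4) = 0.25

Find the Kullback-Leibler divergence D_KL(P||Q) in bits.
0.4260 bits

D_KL(P||Q) = Σ P(x) log₂(P(x)/Q(x))

Computing term by term:
  P(1)·log₂(P(1)/Q(1)) = 0.5004·log₂(0.5004/0.25) = 0.50098
  P(2)·log₂(P(2)/Q(2)) = 0.2433·log₂(0.2433/0.25) = -0.00954
  P(3)·log₂(P(3)/Q(3)) = 0.0131·log₂(0.0131/0.25) = -0.05573
  P(4)·log₂(P(4)/Q(4)) = 0.2432·log₂(0.2432/0.25) = -0.00968

D_KL(P||Q) = 0.50098 - 0.00954 - 0.05573 - 0.00968 = 0.42603 ≈ 0.4260 bits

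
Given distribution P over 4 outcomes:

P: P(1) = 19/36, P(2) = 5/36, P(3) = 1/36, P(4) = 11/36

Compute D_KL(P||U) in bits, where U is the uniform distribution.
0.4516 bits

U(i) = 1/4 for all i

D_KL(P||U) = Σ P(x) log₂(P(x) / (1/4))
           = Σ P(x) log₂(P(x)) + log₂(4)
           = log₂(4) - H(P)

H(P) = -Σ P(x) log₂(P(x)):
  -P(1)·log₂(P(1)) = -(19/36)·log₂(19/36) = 0.48661
  -P(2)·log₂(P(2)) = -(5/36)·log₂(5/36) = 0.39556
  -P(3)·log₂(P(3)) = -(1/36)·log₂(1/36) = 0.14361
  -P(4)·log₂(P(4)) = -(11/36)·log₂(11/36) = 0.52265
H(P) = 0.48661 + 0.39556 + 0.14361 + 0.52265 = 1.54843 bits

log₂(4) = 2.00000 bits

D_KL(P||U) = 2.00000 - 1.54843 = 0.45157 ≈ 0.4516 bits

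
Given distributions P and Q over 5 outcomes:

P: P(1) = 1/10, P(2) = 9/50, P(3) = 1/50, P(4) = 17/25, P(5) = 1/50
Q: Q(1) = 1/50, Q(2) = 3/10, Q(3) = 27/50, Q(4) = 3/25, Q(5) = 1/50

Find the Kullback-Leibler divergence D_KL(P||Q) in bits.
1.7061 bits

D_KL(P||Q) = Σ P(x) log₂(P(x)/Q(x))

Computing term by term:
  P(1)·log₂(P(1)/Q(1)) = (1/10)·log₂((1/10)/(1/50)) = 0.23219
  P(2)·log₂(P(2)/Q(2)) = (9/50)·log₂((9/50)/(3/10)) = -0.13265
  P(3)·log₂(P(3)/Q(3)) = (1/50)·log₂((1/50)/(27/50)) = -0.09510
  P(4)·log₂(P(4)/Q(4)) = (17/25)·log₂((17/25)/(3/25)) = 1.70170
  P(5)·log₂(P(5)/Q(5)) = (1/50)·log₂((1/50)/(1/50)) = 0.00000

D_KL(P||Q) = 0.23219 - 0.13265 - 0.09510 + 1.70170 + 0.00000 = 1.70614 ≈ 1.7061 bits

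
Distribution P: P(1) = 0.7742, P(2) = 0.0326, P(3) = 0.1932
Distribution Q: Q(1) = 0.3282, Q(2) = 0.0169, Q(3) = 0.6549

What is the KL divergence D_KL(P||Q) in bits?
0.6492 bits

D_KL(P||Q) = Σ P(x) log₂(P(x)/Q(x))

Computing term by term:
  P(1)·log₂(P(1)/Q(1)) = 0.7742·log₂(0.7742/0.3282) = 0.95856
  P(2)·log₂(P(2)/Q(2)) = 0.0326·log₂(0.0326/0.0169) = 0.03090
  P(3)·log₂(P(3)/Q(3)) = 0.1932·log₂(0.1932/0.6549) = -0.34026

D_KL(P||Q) = 0.95856 + 0.03090 - 0.34026 = 0.64920 ≈ 0.6492 bits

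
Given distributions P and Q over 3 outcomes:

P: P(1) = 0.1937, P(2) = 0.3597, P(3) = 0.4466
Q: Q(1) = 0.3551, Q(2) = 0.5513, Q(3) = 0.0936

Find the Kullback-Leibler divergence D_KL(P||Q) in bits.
0.6159 bits

D_KL(P||Q) = Σ P(x) log₂(P(x)/Q(x))

Computing term by term:
  P(1)·log₂(P(1)/Q(1)) = 0.1937·log₂(0.1937/0.3551) = -0.16937
  P(2)·log₂(P(2)/Q(2)) = 0.3597·log₂(0.3597/0.5513) = -0.22159
  P(3)·log₂(P(3)/Q(3)) = 0.4466·log₂(0.4466/0.0936) = 1.00682

D_KL(P||Q) = -0.16937 - 0.22159 + 1.00682 = 0.61586 ≈ 0.6159 bits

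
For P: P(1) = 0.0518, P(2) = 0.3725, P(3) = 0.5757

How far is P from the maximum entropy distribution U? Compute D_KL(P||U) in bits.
0.3744 bits

U(i) = 1/3 for all i

D_KL(P||U) = Σ P(x) log₂(P(x) / (1/3))
           = Σ P(x) log₂(P(x)) + log₂(3)
           = log₂(3) - H(P)

H(P) = -Σ P(x) log₂(P(x)):
  -P(1)·log₂(P(1)) = -(0.0518)·log₂(0.0518) = 0.22123
  -P(2)·log₂(P(2)) = -(0.3725)·log₂(0.3725) = 0.53070
  -P(3)·log₂(P(3)) = -(0.5757)·log₂(0.5757) = 0.45861
H(P) = 0.22123 + 0.53070 + 0.45861 = 1.21054 bits

log₂(3) = 1.58496 bits

D_KL(P||U) = 1.58496 - 1.21054 = 0.37442 ≈ 0.3744 bits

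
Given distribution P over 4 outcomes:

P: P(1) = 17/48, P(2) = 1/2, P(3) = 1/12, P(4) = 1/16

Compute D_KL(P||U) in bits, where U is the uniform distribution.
0.4209 bits

U(i) = 1/4 for all i

D_KL(P||U) = Σ P(x) log₂(P(x) / (1/4))
           = Σ P(x) log₂(P(x)) + log₂(4)
           = log₂(4) - H(P)

H(P) = -Σ P(x) log₂(P(x)):
  -P(1)·log₂(P(1)) = -(17/48)·log₂(17/48) = 0.53036
  -P(2)·log₂(P(2)) = -(1/2)·log₂(1/2) = 0.50000
  -P(3)·log₂(P(3)) = -(1/12)·log₂(1/12) = 0.29875
  -P(4)·log₂(P(4)) = -(1/16)·log₂(1/16) = 0.25000
H(P) = 0.53036 + 0.50000 + 0.29875 + 0.25000 = 1.57911 bits

log₂(4) = 2.00000 bits

D_KL(P||U) = 2.00000 - 1.57911 = 0.42089 ≈ 0.4209 bits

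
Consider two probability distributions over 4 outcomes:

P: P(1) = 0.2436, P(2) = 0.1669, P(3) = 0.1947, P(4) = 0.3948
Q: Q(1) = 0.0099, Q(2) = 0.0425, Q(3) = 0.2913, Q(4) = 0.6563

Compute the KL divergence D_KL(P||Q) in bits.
1.0524 bits

D_KL(P||Q) = Σ P(x) log₂(P(x)/Q(x))

Computing term by term:
  P(1)·log₂(P(1)/Q(1)) = 0.2436·log₂(0.2436/0.0099) = 1.12566
  P(2)·log₂(P(2)/Q(2)) = 0.1669·log₂(0.1669/0.0425) = 0.32937
  P(3)·log₂(P(3)/Q(3)) = 0.1947·log₂(0.1947/0.2913) = -0.11317
  P(4)·log₂(P(4)/Q(4)) = 0.3948·log₂(0.3948/0.6563) = -0.28948

D_KL(P||Q) = 1.12566 + 0.32937 - 0.11317 - 0.28948 = 1.05238 ≈ 1.0524 bits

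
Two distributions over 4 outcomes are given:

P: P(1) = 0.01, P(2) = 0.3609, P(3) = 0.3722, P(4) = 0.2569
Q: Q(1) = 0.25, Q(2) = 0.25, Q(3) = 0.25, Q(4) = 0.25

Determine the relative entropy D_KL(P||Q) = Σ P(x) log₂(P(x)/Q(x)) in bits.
0.3685 bits

D_KL(P||Q) = Σ P(x) log₂(P(x)/Q(x))

Computing term by term:
  P(1)·log₂(P(1)/Q(1)) = 0.01·log₂(0.01/0.25) = -0.04644
  P(2)·log₂(P(2)/Q(2)) = 0.3609·log₂(0.3609/0.25) = 0.19116
  P(3)·log₂(P(3)/Q(3)) = 0.3722·log₂(0.3722/0.25) = 0.21370
  P(4)·log₂(P(4)/Q(4)) = 0.2569·log₂(0.2569/0.25) = 0.01009

D_KL(P||Q) = -0.04644 + 0.19116 + 0.21370 + 0.01009 = 0.36851 ≈ 0.3685 bits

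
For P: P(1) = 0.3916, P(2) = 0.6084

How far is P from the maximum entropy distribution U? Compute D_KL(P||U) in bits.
0.0342 bits

U(i) = 1/2 for all i

D_KL(P||U) = Σ P(x) log₂(P(x) / (1/2))
           = Σ P(x) log₂(P(x)) + log₂(2)
           = log₂(2) - H(P)

H(P) = -Σ P(x) log₂(P(x)):
  -P(1)·log₂(P(1)) = -(0.3916)·log₂(0.3916) = 0.52966
  -P(2)·log₂(P(2)) = -(0.6084)·log₂(0.6084) = 0.43617
H(P) = 0.52966 + 0.43617 = 0.96583 bits

log₂(2) = 1.00000 bits

D_KL(P||U) = 1.00000 - 0.96583 = 0.03417 ≈ 0.0342 bits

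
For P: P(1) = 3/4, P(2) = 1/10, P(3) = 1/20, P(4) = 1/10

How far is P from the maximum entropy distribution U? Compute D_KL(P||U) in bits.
0.8082 bits

U(i) = 1/4 for all i

D_KL(P||U) = Σ P(x) log₂(P(x) / (1/4))
           = Σ P(x) log₂(P(x)) + log₂(4)
           = log₂(4) - H(P)

H(P) = -Σ P(x) log₂(P(x)):
  -P(1)·log₂(P(1)) = -(3/4)·log₂(3/4) = 0.31128
  -P(2)·log₂(P(2)) = -(1/10)·log₂(1/10) = 0.33219
  -P(3)·log₂(P(3)) = -(1/20)·log₂(1/20) = 0.21610
  -P(4)·log₂(P(4)) = -(1/10)·log₂(1/10) = 0.33219
H(P) = 0.31128 + 0.33219 + 0.21610 + 0.33219 = 1.19176 bits

log₂(4) = 2.00000 bits

D_KL(P||U) = 2.00000 - 1.19176 = 0.80824 ≈ 0.8082 bits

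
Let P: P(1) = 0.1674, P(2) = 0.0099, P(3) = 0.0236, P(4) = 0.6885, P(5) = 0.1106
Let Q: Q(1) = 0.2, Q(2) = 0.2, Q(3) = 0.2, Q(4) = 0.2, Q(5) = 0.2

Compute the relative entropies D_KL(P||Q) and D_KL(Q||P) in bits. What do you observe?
D_KL(P||Q) = 0.9747 bits, D_KL(Q||P) = 1.3495 bits. The two directions give different values (D_KL(Q||P) exceeds D_KL(P||Q) by 0.3748 bits): KL divergence is asymmetric.

D_KL(P||Q) = Σ P(x) log₂(P(x)/Q(x))

Computing term by term:
  P(1)·log₂(P(1)/Q(1)) = 0.1674·log₂(0.1674/0.2) = -0.04297
  P(2)·log₂(P(2)/Q(2)) = 0.0099·log₂(0.0099/0.2) = -0.04293
  P(3)·log₂(P(3)/Q(3)) = 0.0236·log₂(0.0236/0.2) = -0.07276
  P(4)·log₂(P(4)/Q(4)) = 0.6885·log₂(0.6885/0.2) = 1.22791
  P(5)·log₂(P(5)/Q(5)) = 0.1106·log₂(0.1106/0.2) = -0.09452

D_KL(P||Q) = -0.04297 - 0.04293 - 0.07276 + 1.22791 - 0.09452 = 0.97473 ≈ 0.9747 bits

D_KL(Q||P) = Σ Q(x) log₂(Q(x)/P(x))

Computing term by term:
  Q(1)·log₂(Q(1)/P(1)) = 0.2·log₂(0.2/0.1674) = 0.05134
  Q(2)·log₂(Q(2)/P(2)) = 0.2·log₂(0.2/0.0099) = 0.86729
  Q(3)·log₂(Q(3)/P(3)) = 0.2·log₂(0.2/0.0236) = 0.61663
  Q(4)·log₂(Q(4)/P(4)) = 0.2·log₂(0.2/0.6885) = -0.35669
  Q(5)·log₂(Q(5)/P(5)) = 0.2·log₂(0.2/0.1106) = 0.17093

D_KL(Q||P) = 0.05134 + 0.86729 + 0.61663 - 0.35669 + 0.17093 = 1.34950 ≈ 1.3495 bits

These are NOT equal (difference: 0.3748 bits). KL divergence is asymmetric: D_KL(P||Q) ≠ D_KL(Q||P) in general.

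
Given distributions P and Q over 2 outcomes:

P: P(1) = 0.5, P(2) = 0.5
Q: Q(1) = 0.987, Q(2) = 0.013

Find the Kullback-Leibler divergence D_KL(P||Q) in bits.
2.1421 bits

D_KL(P||Q) = Σ P(x) log₂(P(x)/Q(x))

Computing term by term:
  P(1)·log₂(P(1)/Q(1)) = 0.5·log₂(0.5/0.987) = -0.49056
  P(2)·log₂(P(2)/Q(2)) = 0.5·log₂(0.5/0.013) = 2.63267

D_KL(P||Q) = -0.49056 + 2.63267 = 2.14211 ≈ 2.1421 bits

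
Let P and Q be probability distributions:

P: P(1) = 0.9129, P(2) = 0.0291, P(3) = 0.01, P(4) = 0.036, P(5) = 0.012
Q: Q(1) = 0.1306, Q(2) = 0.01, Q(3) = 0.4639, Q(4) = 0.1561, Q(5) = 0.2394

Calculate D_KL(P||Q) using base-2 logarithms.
2.4224 bits

D_KL(P||Q) = Σ P(x) log₂(P(x)/Q(x))

Computing term by term:
  P(1)·log₂(P(1)/Q(1)) = 0.9129·log₂(0.9129/0.1306) = 2.56096
  P(2)·log₂(P(2)/Q(2)) = 0.0291·log₂(0.0291/0.01) = 0.04484
  P(3)·log₂(P(3)/Q(3)) = 0.01·log₂(0.01/0.4639) = -0.05536
  P(4)·log₂(P(4)/Q(4)) = 0.036·log₂(0.036/0.1561) = -0.07619
  P(5)·log₂(P(5)/Q(5)) = 0.012·log₂(0.012/0.2394) = -0.05182

D_KL(P||Q) = 2.56096 + 0.04484 - 0.05536 - 0.07619 - 0.05182 = 2.42243 ≈ 2.4224 bits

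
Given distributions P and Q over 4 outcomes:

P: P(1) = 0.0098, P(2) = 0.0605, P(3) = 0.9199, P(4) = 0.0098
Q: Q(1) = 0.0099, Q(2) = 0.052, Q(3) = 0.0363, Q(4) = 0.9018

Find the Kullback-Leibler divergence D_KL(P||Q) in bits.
4.2390 bits

D_KL(P||Q) = Σ P(x) log₂(P(x)/Q(x))

Computing term by term:
  P(1)·log₂(P(1)/Q(1)) = 0.0098·log₂(0.0098/0.0099) = -0.00014
  P(2)·log₂(P(2)/Q(2)) = 0.0605·log₂(0.0605/0.052) = 0.01321
  P(3)·log₂(P(3)/Q(3)) = 0.9199·log₂(0.9199/0.0363) = 4.28989
  P(4)·log₂(P(4)/Q(4)) = 0.0098·log₂(0.0098/0.9018) = -0.06393

D_KL(P||Q) = -0.00014 + 0.01321 + 4.28989 - 0.06393 = 4.23903 ≈ 4.2390 bits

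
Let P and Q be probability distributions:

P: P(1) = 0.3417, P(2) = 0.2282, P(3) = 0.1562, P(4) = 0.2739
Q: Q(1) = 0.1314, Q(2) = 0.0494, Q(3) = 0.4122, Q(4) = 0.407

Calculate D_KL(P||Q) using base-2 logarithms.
0.5998 bits

D_KL(P||Q) = Σ P(x) log₂(P(x)/Q(x))

Computing term by term:
  P(1)·log₂(P(1)/Q(1)) = 0.3417·log₂(0.3417/0.1314) = 0.47112
  P(2)·log₂(P(2)/Q(2)) = 0.2282·log₂(0.2282/0.0494) = 0.50380
  P(3)·log₂(P(3)/Q(3)) = 0.1562·log₂(0.1562/0.4122) = -0.21867
  P(4)·log₂(P(4)/Q(4)) = 0.2739·log₂(0.2739/0.407) = -0.15650

D_KL(P||Q) = 0.47112 + 0.50380 - 0.21867 - 0.15650 = 0.59975 ≈ 0.5998 bits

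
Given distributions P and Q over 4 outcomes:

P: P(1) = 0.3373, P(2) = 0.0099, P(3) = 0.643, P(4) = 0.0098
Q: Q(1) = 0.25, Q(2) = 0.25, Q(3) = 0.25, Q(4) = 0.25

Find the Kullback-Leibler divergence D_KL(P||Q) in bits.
0.9302 bits

D_KL(P||Q) = Σ P(x) log₂(P(x)/Q(x))

Computing term by term:
  P(1)·log₂(P(1)/Q(1)) = 0.3373·log₂(0.3373/0.25) = 0.14575
  P(2)·log₂(P(2)/Q(2)) = 0.0099·log₂(0.0099/0.25) = -0.04612
  P(3)·log₂(P(3)/Q(3)) = 0.643·log₂(0.643/0.25) = 0.87634
  P(4)·log₂(P(4)/Q(4)) = 0.0098·log₂(0.0098/0.25) = -0.04580

D_KL(P||Q) = 0.14575 - 0.04612 + 0.87634 - 0.04580 = 0.93017 ≈ 0.9302 bits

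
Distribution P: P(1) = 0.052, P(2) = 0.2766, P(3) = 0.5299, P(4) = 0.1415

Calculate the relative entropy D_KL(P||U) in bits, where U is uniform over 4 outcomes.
0.3807 bits

U(i) = 1/4 for all i

D_KL(P||U) = Σ P(x) log₂(P(x) / (1/4))
           = Σ P(x) log₂(P(x)) + log₂(4)
           = log₂(4) - H(P)

H(P) = -Σ P(x) log₂(P(x)):
  -P(1)·log₂(P(1)) = -(0.052)·log₂(0.052) = 0.22180
  -P(2)·log₂(P(2)) = -(0.2766)·log₂(0.2766) = 0.51285
  -P(3)·log₂(P(3)) = -(0.5299)·log₂(0.5299) = 0.48550
  -P(4)·log₂(P(4)) = -(0.1415)·log₂(0.1415) = 0.39919
H(P) = 0.22180 + 0.51285 + 0.48550 + 0.39919 = 1.61934 bits

log₂(4) = 2.00000 bits

D_KL(P||U) = 2.00000 - 1.61934 = 0.38066 ≈ 0.3807 bits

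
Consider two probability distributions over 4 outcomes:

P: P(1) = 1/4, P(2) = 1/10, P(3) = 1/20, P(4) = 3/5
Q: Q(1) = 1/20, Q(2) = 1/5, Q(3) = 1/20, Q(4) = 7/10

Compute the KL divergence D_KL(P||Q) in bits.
0.3470 bits

D_KL(P||Q) = Σ P(x) log₂(P(x)/Q(x))

Computing term by term:
  P(1)·log₂(P(1)/Q(1)) = (1/4)·log₂((1/4)/(1/20)) = 0.58048
  P(2)·log₂(P(2)/Q(2)) = (1/10)·log₂((1/10)/(1/5)) = -0.10000
  P(3)·log₂(P(3)/Q(3)) = (1/20)·log₂((1/20)/(1/20)) = 0.00000
  P(4)·log₂(P(4)/Q(4)) = (3/5)·log₂((3/5)/(7/10)) = -0.13344

D_KL(P||Q) = 0.58048 - 0.10000 + 0.00000 - 0.13344 = 0.34704 ≈ 0.3470 bits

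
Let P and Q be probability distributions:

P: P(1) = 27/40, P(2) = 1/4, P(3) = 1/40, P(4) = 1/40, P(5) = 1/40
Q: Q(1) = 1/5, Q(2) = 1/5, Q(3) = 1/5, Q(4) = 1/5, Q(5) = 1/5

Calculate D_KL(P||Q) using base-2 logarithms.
1.0400 bits

D_KL(P||Q) = Σ P(x) log₂(P(x)/Q(x))

Computing term by term:
  P(1)·log₂(P(1)/Q(1)) = (27/40)·log₂((27/40)/(1/5)) = 1.18455
  P(2)·log₂(P(2)/Q(2)) = (1/4)·log₂((1/4)/(1/5)) = 0.08048
  P(3)·log₂(P(3)/Q(3)) = (1/40)·log₂((1/40)/(1/5)) = -0.07500
  P(4)·log₂(P(4)/Q(4)) = (1/40)·log₂((1/40)/(1/5)) = -0.07500
  P(5)·log₂(P(5)/Q(5)) = (1/40)·log₂((1/40)/(1/5)) = -0.07500

D_KL(P||Q) = 1.18455 + 0.08048 - 0.07500 - 0.07500 - 0.07500 = 1.04003 ≈ 1.0400 bits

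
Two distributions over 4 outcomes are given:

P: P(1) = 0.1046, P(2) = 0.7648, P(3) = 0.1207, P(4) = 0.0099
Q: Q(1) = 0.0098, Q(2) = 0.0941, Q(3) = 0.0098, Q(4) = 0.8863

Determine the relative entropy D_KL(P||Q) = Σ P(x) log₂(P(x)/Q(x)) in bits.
3.0422 bits

D_KL(P||Q) = Σ P(x) log₂(P(x)/Q(x))

Computing term by term:
  P(1)·log₂(P(1)/Q(1)) = 0.1046·log₂(0.1046/0.0098) = 0.35731
  P(2)·log₂(P(2)/Q(2)) = 0.7648·log₂(0.7648/0.0941) = 2.31185
  P(3)·log₂(P(3)/Q(3)) = 0.1207·log₂(0.1207/0.0098) = 0.43724
  P(4)·log₂(P(4)/Q(4)) = 0.0099·log₂(0.0099/0.8863) = -0.06419

D_KL(P||Q) = 0.35731 + 2.31185 + 0.43724 - 0.06419 = 3.04221 ≈ 3.0422 bits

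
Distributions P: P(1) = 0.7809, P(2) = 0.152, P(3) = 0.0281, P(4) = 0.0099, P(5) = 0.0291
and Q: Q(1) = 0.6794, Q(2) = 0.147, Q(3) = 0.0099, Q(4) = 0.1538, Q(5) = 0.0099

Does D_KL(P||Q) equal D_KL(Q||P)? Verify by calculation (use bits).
D_KL(P||Q) = 0.2126 bits, D_KL(Q||P) = 0.4348 bits. No — D_KL(P||Q) ≠ D_KL(Q||P) for this pair.

D_KL(P||Q) = Σ P(x) log₂(P(x)/Q(x))

Computing term by term:
  P(1)·log₂(P(1)/Q(1)) = 0.7809·log₂(0.7809/0.6794) = 0.15686
  P(2)·log₂(P(2)/Q(2)) = 0.152·log₂(0.152/0.147) = 0.00733
  P(3)·log₂(P(3)/Q(3)) = 0.0281·log₂(0.0281/0.0099) = 0.04229
  P(4)·log₂(P(4)/Q(4)) = 0.0099·log₂(0.0099/0.1538) = -0.03918
  P(5)·log₂(P(5)/Q(5)) = 0.0291·log₂(0.0291/0.0099) = 0.04527

D_KL(P||Q) = 0.15686 + 0.00733 + 0.04229 - 0.03918 + 0.04527 = 0.21257 ≈ 0.2126 bits

D_KL(Q||P) = Σ Q(x) log₂(Q(x)/P(x))

Computing term by term:
  Q(1)·log₂(Q(1)/P(1)) = 0.6794·log₂(0.6794/0.7809) = -0.13648
  Q(2)·log₂(Q(2)/P(2)) = 0.147·log₂(0.147/0.152) = -0.00709
  Q(3)·log₂(Q(3)/P(3)) = 0.0099·log₂(0.0099/0.0281) = -0.01490
  Q(4)·log₂(Q(4)/P(4)) = 0.1538·log₂(0.1538/0.0099) = 0.60866
  Q(5)·log₂(Q(5)/P(5)) = 0.0099·log₂(0.0099/0.0291) = -0.01540

D_KL(Q||P) = -0.13648 - 0.00709 - 0.01490 + 0.60866 - 0.01540 = 0.43479 ≈ 0.4348 bits

These are NOT equal (difference: 0.2222 bits). KL divergence is asymmetric: D_KL(P||Q) ≠ D_KL(Q||P) in general.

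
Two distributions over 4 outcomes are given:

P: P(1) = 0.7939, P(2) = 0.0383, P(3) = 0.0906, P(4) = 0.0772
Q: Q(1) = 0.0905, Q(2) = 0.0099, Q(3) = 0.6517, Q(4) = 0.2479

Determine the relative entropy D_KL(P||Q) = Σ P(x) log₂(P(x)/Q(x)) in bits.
2.1742 bits

D_KL(P||Q) = Σ P(x) log₂(P(x)/Q(x))

Computing term by term:
  P(1)·log₂(P(1)/Q(1)) = 0.7939·log₂(0.7939/0.0905) = 2.48726
  P(2)·log₂(P(2)/Q(2)) = 0.0383·log₂(0.0383/0.0099) = 0.07476
  P(3)·log₂(P(3)/Q(3)) = 0.0906·log₂(0.0906/0.6517) = -0.25790
  P(4)·log₂(P(4)/Q(4)) = 0.0772·log₂(0.0772/0.2479) = -0.12993

D_KL(P||Q) = 2.48726 + 0.07476 - 0.25790 - 0.12993 = 2.17419 ≈ 2.1742 bits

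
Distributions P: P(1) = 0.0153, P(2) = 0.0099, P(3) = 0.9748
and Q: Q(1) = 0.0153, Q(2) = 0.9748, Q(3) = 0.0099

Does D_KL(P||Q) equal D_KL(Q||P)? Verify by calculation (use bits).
D_KL(P||Q) = 6.3891 bits, D_KL(Q||P) = 6.3891 bits. Yes — for this pair D_KL(P||Q) = D_KL(Q||P).

D_KL(P||Q) = Σ P(x) log₂(P(x)/Q(x))

Computing term by term:
  P(1)·log₂(P(1)/Q(1)) = 0.0153·log₂(0.0153/0.0153) = 0.00000
  P(2)·log₂(P(2)/Q(2)) = 0.0099·log₂(0.0099/0.9748) = -0.06555
  P(3)·log₂(P(3)/Q(3)) = 0.9748·log₂(0.9748/0.0099) = 6.45467

D_KL(P||Q) = 0.00000 - 0.06555 + 6.45467 = 6.38912 ≈ 6.3891 bits

D_KL(Q||P) = Σ Q(x) log₂(Q(x)/P(x))

Computing term by term:
  Q(1)·log₂(Q(1)/P(1)) = 0.0153·log₂(0.0153/0.0153) = 0.00000
  Q(2)·log₂(Q(2)/P(2)) = 0.9748·log₂(0.9748/0.0099) = 6.45467
  Q(3)·log₂(Q(3)/P(3)) = 0.0099·log₂(0.0099/0.9748) = -0.06555

D_KL(Q||P) = 0.00000 + 6.45467 - 0.06555 = 6.38912 ≈ 6.3891 bits

These ARE equal here. Q is P with outcomes relabeled (Q(2) = P(3), Q(3) = P(2)) by a relabeling that is its own inverse, so the two sums contain exactly the same terms in a different order. This is a special case — KL divergence is not symmetric in general: D_KL(P||Q) ≠ D_KL(Q||P) for most P, Q.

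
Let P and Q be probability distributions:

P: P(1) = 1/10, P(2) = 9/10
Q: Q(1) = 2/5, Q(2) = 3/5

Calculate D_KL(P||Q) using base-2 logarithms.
0.3265 bits

D_KL(P||Q) = Σ P(x) log₂(P(x)/Q(x))

Computing term by term:
  P(1)·log₂(P(1)/Q(1)) = (1/10)·log₂((1/10)/(2/5)) = -0.20000
  P(2)·log₂(P(2)/Q(2)) = (9/10)·log₂((9/10)/(3/5)) = 0.52647

D_KL(P||Q) = -0.20000 + 0.52647 = 0.32647 ≈ 0.3265 bits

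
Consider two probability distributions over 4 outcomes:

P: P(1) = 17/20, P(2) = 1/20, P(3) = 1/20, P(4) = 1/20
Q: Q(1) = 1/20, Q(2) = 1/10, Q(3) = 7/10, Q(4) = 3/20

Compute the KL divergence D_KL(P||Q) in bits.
3.1547 bits

D_KL(P||Q) = Σ P(x) log₂(P(x)/Q(x))

Computing term by term:
  P(1)·log₂(P(1)/Q(1)) = (17/20)·log₂((17/20)/(1/20)) = 3.47434
  P(2)·log₂(P(2)/Q(2)) = (1/20)·log₂((1/20)/(1/10)) = -0.05000
  P(3)·log₂(P(3)/Q(3)) = (1/20)·log₂((1/20)/(7/10)) = -0.19037
  P(4)·log₂(P(4)/Q(4)) = (1/20)·log₂((1/20)/(3/20)) = -0.07925

D_KL(P||Q) = 3.47434 - 0.05000 - 0.19037 - 0.07925 = 3.15472 ≈ 3.1547 bits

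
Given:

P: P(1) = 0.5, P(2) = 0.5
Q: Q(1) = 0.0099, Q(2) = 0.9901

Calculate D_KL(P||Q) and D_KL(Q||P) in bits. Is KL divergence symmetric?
D_KL(P||Q) = 2.3364 bits, D_KL(Q||P) = 0.9199 bits. No, KL divergence is not symmetric.

D_KL(P||Q) = Σ P(x) log₂(P(x)/Q(x))

Computing term by term:
  P(1)·log₂(P(1)/Q(1)) = 0.5·log₂(0.5/0.0099) = 2.82918
  P(2)·log₂(P(2)/Q(2)) = 0.5·log₂(0.5/0.9901) = -0.49282

D_KL(P||Q) = 2.82918 - 0.49282 = 2.33636 ≈ 2.3364 bits

D_KL(Q||P) = Σ Q(x) log₂(Q(x)/P(x))

Computing term by term:
  Q(1)·log₂(Q(1)/P(1)) = 0.0099·log₂(0.0099/0.5) = -0.05602
  Q(2)·log₂(Q(2)/P(2)) = 0.9901·log₂(0.9901/0.5) = 0.97589

D_KL(Q||P) = -0.05602 + 0.97589 = 0.91987 ≈ 0.9199 bits

These are NOT equal (difference: 1.4165 bits). KL divergence is asymmetric: D_KL(P||Q) ≠ D_KL(Q||P) in general.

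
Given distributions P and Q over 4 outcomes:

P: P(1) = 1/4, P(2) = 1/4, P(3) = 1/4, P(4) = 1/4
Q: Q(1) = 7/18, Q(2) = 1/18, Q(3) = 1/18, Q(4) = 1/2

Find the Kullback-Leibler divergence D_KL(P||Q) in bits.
0.6756 bits

D_KL(P||Q) = Σ P(x) log₂(P(x)/Q(x))

Computing term by term:
  P(1)·log₂(P(1)/Q(1)) = (1/4)·log₂((1/4)/(7/18)) = -0.15936
  P(2)·log₂(P(2)/Q(2)) = (1/4)·log₂((1/4)/(1/18)) = 0.54248
  P(3)·log₂(P(3)/Q(3)) = (1/4)·log₂((1/4)/(1/18)) = 0.54248
  P(4)·log₂(P(4)/Q(4)) = (1/4)·log₂((1/4)/(1/2)) = -0.25000

D_KL(P||Q) = -0.15936 + 0.54248 + 0.54248 - 0.25000 = 0.67560 ≈ 0.6756 bits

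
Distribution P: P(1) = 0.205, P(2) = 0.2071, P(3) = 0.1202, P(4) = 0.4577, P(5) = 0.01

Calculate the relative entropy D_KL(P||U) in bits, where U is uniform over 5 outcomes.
0.4329 bits

U(i) = 1/5 for all i

D_KL(P||U) = Σ P(x) log₂(P(x) / (1/5))
           = Σ P(x) log₂(P(x)) + log₂(5)
           = log₂(5) - H(P)

H(P) = -Σ P(x) log₂(P(x)):
  -P(1)·log₂(P(1)) = -(0.205)·log₂(0.205) = 0.46869
  -P(2)·log₂(P(2)) = -(0.2071)·log₂(0.2071) = 0.47045
  -P(3)·log₂(P(3)) = -(0.1202)·log₂(0.1202) = 0.36739
  -P(4)·log₂(P(4)) = -(0.4577)·log₂(0.4577) = 0.51607
  -P(5)·log₂(P(5)) = -(0.01)·log₂(0.01) = 0.06644
H(P) = 0.46869 + 0.47045 + 0.36739 + 0.51607 + 0.06644 = 1.88904 bits

log₂(5) = 2.32193 bits

D_KL(P||U) = 2.32193 - 1.88904 = 0.43289 ≈ 0.4329 bits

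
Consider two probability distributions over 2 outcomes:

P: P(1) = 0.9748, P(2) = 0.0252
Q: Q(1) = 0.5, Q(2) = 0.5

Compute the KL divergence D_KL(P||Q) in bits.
0.8303 bits

D_KL(P||Q) = Σ P(x) log₂(P(x)/Q(x))

Computing term by term:
  P(1)·log₂(P(1)/Q(1)) = 0.9748·log₂(0.9748/0.5) = 0.93891
  P(2)·log₂(P(2)/Q(2)) = 0.0252·log₂(0.0252/0.5) = -0.10862

D_KL(P||Q) = 0.93891 - 0.10862 = 0.83029 ≈ 0.8303 bits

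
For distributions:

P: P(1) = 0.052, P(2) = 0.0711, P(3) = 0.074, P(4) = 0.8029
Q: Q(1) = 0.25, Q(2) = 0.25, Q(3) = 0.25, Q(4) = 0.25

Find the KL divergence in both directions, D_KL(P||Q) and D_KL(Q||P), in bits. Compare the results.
D_KL(P||Q) = 0.9748 bits, D_KL(Q||P) = 1.0381 bits. D_KL(Q||P) is larger than D_KL(P||Q) by 0.0633 bits; the two directions differ.

D_KL(P||Q) = Σ P(x) log₂(P(x)/Q(x))

Computing term by term:
  P(1)·log₂(P(1)/Q(1)) = 0.052·log₂(0.052/0.25) = -0.11780
  P(2)·log₂(P(2)/Q(2)) = 0.0711·log₂(0.0711/0.25) = -0.12898
  P(3)·log₂(P(3)/Q(3)) = 0.074·log₂(0.074/0.25) = -0.12997
  P(4)·log₂(P(4)/Q(4)) = 0.8029·log₂(0.8029/0.25) = 1.35152

D_KL(P||Q) = -0.11780 - 0.12898 - 0.12997 + 1.35152 = 0.97477 ≈ 0.9748 bits

D_KL(Q||P) = Σ Q(x) log₂(Q(x)/P(x))

Computing term by term:
  Q(1)·log₂(Q(1)/P(1)) = 0.25·log₂(0.25/0.052) = 0.56634
  Q(2)·log₂(Q(2)/P(2)) = 0.25·log₂(0.25/0.0711) = 0.45350
  Q(3)·log₂(Q(3)/P(3)) = 0.25·log₂(0.25/0.074) = 0.43908
  Q(4)·log₂(Q(4)/P(4)) = 0.25·log₂(0.25/0.8029) = -0.42082

D_KL(Q||P) = 0.56634 + 0.45350 + 0.43908 - 0.42082 = 1.03810 ≈ 1.0381 bits

These are NOT equal (difference: 0.0633 bits). KL divergence is asymmetric: D_KL(P||Q) ≠ D_KL(Q||P) in general.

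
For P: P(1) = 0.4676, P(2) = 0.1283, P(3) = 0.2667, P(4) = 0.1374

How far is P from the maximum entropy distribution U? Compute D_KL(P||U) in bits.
0.2052 bits

U(i) = 1/4 for all i

D_KL(P||U) = Σ P(x) log₂(P(x) / (1/4))
           = Σ P(x) log₂(P(x)) + log₂(4)
           = log₂(4) - H(P)

H(P) = -Σ P(x) log₂(P(x)):
  -P(1)·log₂(P(1)) = -(0.4676)·log₂(0.4676) = 0.51280
  -P(2)·log₂(P(2)) = -(0.1283)·log₂(0.1283) = 0.38008
  -P(3)·log₂(P(3)) = -(0.2667)·log₂(0.2667) = 0.50852
  -P(4)·log₂(P(4)) = -(0.1374)·log₂(0.1374) = 0.39345
H(P) = 0.51280 + 0.38008 + 0.50852 + 0.39345 = 1.79485 bits

log₂(4) = 2.00000 bits

D_KL(P||U) = 2.00000 - 1.79485 = 0.20515 ≈ 0.2052 bits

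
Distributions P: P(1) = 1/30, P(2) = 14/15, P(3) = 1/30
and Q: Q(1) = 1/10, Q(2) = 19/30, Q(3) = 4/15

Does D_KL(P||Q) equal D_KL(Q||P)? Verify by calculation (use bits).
D_KL(P||Q) = 0.3693 bits, D_KL(Q||P) = 0.6042 bits. No — D_KL(P||Q) ≠ D_KL(Q||P) for this pair.

D_KL(P||Q) = Σ P(x) log₂(P(x)/Q(x))

Computing term by term:
  P(1)·log₂(P(1)/Q(1)) = (1/30)·log₂((1/30)/(1/10)) = -0.05283
  P(2)·log₂(P(2)/Q(2)) = (14/15)·log₂((14/15)/(19/30)) = 0.52213
  P(3)·log₂(P(3)/Q(3)) = (1/30)·log₂((1/30)/(4/15)) = -0.10000

D_KL(P||Q) = -0.05283 + 0.52213 - 0.10000 = 0.36930 ≈ 0.3693 bits

D_KL(Q||P) = Σ Q(x) log₂(Q(x)/P(x))

Computing term by term:
  Q(1)·log₂(Q(1)/P(1)) = (1/10)·log₂((1/10)/(1/30)) = 0.15850
  Q(2)·log₂(Q(2)/P(2)) = (19/30)·log₂((19/30)/(14/15)) = -0.35430
  Q(3)·log₂(Q(3)/P(3)) = (4/15)·log₂((4/15)/(1/30)) = 0.80000

D_KL(Q||P) = 0.15850 - 0.35430 + 0.80000 = 0.60420 ≈ 0.6042 bits

These are NOT equal (difference: 0.2349 bits). KL divergence is asymmetric: D_KL(P||Q) ≠ D_KL(Q||P) in general.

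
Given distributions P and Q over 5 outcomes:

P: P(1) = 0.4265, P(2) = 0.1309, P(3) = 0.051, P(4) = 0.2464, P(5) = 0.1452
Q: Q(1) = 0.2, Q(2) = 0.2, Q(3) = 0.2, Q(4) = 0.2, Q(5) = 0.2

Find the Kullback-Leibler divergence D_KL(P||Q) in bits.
0.2925 bits

D_KL(P||Q) = Σ P(x) log₂(P(x)/Q(x))

Computing term by term:
  P(1)·log₂(P(1)/Q(1)) = 0.4265·log₂(0.4265/0.2) = 0.46597
  P(2)·log₂(P(2)/Q(2)) = 0.1309·log₂(0.1309/0.2) = -0.08005
  P(3)·log₂(P(3)/Q(3)) = 0.051·log₂(0.051/0.2) = -0.10054
  P(4)·log₂(P(4)/Q(4)) = 0.2464·log₂(0.2464/0.2) = 0.07417
  P(5)·log₂(P(5)/Q(5)) = 0.1452·log₂(0.1452/0.2) = -0.06708

D_KL(P||Q) = 0.46597 - 0.08005 - 0.10054 + 0.07417 - 0.06708 = 0.29247 ≈ 0.2925 bits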